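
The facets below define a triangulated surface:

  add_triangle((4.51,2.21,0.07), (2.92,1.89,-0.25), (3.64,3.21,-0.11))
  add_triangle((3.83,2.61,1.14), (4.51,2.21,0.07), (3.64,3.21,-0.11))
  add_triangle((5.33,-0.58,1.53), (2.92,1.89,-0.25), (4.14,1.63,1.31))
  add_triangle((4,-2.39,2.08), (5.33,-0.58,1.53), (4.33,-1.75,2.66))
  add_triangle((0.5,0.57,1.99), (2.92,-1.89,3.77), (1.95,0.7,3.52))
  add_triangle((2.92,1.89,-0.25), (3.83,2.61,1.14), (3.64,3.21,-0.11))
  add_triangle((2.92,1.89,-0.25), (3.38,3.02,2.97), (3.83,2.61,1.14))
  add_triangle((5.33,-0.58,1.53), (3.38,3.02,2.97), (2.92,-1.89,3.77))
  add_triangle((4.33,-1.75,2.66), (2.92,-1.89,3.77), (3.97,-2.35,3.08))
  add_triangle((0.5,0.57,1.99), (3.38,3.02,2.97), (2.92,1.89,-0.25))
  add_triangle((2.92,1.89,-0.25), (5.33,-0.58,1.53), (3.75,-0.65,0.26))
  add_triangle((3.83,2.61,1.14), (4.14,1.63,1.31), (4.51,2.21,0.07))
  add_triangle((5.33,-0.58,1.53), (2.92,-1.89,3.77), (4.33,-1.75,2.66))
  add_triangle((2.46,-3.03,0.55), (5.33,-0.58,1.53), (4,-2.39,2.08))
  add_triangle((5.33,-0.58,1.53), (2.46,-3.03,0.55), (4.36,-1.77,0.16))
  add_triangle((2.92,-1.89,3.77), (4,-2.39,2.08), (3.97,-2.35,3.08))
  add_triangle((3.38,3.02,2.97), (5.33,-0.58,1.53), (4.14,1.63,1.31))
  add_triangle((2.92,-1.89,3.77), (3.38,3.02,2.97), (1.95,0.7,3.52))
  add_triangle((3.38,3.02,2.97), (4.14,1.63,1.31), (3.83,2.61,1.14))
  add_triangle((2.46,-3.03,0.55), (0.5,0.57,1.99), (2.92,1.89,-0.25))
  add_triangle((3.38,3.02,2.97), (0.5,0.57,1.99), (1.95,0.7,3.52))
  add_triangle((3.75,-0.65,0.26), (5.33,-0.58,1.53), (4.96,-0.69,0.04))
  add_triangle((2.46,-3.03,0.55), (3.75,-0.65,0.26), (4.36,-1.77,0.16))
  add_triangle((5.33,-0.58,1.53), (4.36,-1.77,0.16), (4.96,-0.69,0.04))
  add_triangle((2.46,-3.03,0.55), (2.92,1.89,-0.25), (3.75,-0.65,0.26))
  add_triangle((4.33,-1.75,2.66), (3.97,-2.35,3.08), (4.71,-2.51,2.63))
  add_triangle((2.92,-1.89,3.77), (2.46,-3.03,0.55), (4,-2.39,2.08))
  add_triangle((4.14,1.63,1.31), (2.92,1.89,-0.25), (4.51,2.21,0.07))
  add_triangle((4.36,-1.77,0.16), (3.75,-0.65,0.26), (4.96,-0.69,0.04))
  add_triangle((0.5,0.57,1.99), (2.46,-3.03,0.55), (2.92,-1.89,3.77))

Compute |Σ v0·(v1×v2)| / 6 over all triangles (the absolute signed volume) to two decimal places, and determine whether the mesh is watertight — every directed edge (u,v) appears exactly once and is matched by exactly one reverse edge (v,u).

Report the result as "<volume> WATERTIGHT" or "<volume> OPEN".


35.24 OPEN

Per-triangle v0·(v1×v2)/6:
  t1: +0.2592
  t2: +1.2502
  t3: +2.2497
  t4: +1.4021
  t5: +0.8479
  t6: -0.5972
  t7: +0.3868
  t8: +11.6163
  t9: +0.7347
  t10: -0.4326
  t11: +1.8351
  t12: +1.0104
  t13: +1.3514
  t14: +2.5576
  t15: +2.4988
  t16: +0.1315
  t17: +3.3300
  t18: +3.8715
  t19: +1.5290
  t20: -4.6640
  t21: +1.0359
  t22: -0.1884
  t23: -0.4721
  t24: +1.4469
  t25: +0.1680
  t26: +0.4223
  t27: +2.4125
  t28: -0.3414
  t29: -0.2077
  t30: -0.2014
Σ = +35.2430 → |volume| = 35.24

Directed edges: 90 total; 4 unmatched, e.g. (4.33,-1.75,2.66)→(4,-2.39,2.08) → open.


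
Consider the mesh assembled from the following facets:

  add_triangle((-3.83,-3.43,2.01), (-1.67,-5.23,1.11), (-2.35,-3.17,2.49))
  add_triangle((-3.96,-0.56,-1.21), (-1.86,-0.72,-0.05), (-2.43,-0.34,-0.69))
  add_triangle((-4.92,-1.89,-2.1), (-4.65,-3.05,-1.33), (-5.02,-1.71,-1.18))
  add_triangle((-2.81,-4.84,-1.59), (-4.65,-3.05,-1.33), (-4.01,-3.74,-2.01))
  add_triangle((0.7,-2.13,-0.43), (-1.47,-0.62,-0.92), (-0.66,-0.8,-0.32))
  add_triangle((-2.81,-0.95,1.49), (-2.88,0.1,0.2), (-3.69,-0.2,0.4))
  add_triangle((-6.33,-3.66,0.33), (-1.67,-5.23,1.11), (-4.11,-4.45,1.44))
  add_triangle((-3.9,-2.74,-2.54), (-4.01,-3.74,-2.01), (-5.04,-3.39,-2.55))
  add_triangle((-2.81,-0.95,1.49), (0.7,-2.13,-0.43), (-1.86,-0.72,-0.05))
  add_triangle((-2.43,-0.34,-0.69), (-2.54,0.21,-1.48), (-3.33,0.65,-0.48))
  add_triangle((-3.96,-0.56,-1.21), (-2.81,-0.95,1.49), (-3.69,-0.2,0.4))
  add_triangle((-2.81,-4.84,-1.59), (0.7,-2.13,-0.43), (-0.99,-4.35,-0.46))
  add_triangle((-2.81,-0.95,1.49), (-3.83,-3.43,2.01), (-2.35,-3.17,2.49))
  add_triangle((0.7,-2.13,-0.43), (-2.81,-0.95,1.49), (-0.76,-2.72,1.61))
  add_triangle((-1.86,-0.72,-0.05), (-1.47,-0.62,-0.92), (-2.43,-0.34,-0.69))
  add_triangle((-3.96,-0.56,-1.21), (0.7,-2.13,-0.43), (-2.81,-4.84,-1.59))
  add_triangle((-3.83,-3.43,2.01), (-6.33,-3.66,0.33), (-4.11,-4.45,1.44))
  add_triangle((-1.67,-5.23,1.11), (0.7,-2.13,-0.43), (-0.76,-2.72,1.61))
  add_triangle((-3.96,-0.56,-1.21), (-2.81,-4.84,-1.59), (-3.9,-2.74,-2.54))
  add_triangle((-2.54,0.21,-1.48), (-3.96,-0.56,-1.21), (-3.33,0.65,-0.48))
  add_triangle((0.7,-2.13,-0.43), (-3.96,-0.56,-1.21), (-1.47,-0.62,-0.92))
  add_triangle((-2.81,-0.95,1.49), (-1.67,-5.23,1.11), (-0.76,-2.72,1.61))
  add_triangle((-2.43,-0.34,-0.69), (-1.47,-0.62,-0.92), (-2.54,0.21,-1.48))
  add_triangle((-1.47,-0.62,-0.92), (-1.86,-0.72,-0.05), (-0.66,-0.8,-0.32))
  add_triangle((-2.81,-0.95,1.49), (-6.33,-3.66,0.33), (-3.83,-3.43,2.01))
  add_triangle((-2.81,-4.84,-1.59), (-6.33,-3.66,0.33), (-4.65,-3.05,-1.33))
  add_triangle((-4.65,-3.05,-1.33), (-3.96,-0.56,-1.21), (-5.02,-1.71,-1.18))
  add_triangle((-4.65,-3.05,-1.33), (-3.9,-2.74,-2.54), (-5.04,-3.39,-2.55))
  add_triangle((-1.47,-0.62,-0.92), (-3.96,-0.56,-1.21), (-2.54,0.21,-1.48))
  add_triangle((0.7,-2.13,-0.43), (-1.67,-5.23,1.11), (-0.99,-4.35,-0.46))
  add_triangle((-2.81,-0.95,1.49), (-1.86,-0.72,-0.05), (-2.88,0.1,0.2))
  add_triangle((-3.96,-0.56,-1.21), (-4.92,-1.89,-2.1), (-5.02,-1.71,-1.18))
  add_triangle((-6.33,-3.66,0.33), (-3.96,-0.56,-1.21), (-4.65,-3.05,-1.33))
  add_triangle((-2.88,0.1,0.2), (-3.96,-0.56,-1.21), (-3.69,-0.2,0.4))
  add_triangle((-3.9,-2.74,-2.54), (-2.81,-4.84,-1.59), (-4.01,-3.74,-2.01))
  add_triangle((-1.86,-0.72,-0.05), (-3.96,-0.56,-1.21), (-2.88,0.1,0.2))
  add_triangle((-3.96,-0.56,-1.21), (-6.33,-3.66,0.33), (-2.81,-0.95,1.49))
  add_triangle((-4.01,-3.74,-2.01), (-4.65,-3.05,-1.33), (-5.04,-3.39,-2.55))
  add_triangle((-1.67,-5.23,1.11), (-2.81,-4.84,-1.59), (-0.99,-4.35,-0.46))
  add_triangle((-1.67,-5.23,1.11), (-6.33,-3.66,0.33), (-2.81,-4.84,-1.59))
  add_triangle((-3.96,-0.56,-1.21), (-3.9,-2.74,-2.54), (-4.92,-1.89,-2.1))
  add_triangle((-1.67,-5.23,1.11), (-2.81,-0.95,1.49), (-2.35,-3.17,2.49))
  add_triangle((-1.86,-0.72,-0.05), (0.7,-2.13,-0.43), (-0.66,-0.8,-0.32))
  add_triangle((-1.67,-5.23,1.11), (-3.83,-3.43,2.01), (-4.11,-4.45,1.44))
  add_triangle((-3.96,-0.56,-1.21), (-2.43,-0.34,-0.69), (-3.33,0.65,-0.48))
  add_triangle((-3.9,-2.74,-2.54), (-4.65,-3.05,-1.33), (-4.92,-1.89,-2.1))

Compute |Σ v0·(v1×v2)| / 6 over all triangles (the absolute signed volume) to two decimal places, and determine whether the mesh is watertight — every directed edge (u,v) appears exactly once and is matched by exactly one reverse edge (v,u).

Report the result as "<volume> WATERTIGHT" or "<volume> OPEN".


Per-triangle v0·(v1×v2)/6:
  t1: +2.8369
  t2: +0.0171
  t3: +1.1148
  t4: +1.3282
  t5: -0.1662
  t6: +0.1317
  t7: +3.2767
  t8: +0.4983
  t9: -1.1461
  t10: -0.4495
  t11: +1.0560
  t12: +1.1797
  t13: +1.2671
  t14: -1.4057
  t15: -0.1738
  t16: +0.8120
  t17: +2.3886
  t18: +1.3258
  t19: -2.8971
  t20: +0.7227
  t21: +0.5175
  t22: +2.3783
  t23: -0.2424
  t24: -0.1439
  t25: +3.0115
  t26: +4.6718
  t27: -0.4988
  t28: -0.0633
  t29: +0.3683
  t30: +1.3573
  t31: -0.5777
  t32: +0.6728
  t33: +3.4094
  t34: +0.2820
  t35: +0.9767
  t36: -0.4993
  t37: +3.4599
  t38: +0.8970
  t39: +2.4349
  t40: +11.2823
  t41: +0.2009
  t42: -2.4682
  t43: -0.1492
  t44: +1.8237
  t45: +0.0375
  t46: +1.5738
Σ = +46.4302 → |volume| = 46.43

Directed edges: 138 total, each appears once with its reverse present → watertight.

46.43 WATERTIGHT


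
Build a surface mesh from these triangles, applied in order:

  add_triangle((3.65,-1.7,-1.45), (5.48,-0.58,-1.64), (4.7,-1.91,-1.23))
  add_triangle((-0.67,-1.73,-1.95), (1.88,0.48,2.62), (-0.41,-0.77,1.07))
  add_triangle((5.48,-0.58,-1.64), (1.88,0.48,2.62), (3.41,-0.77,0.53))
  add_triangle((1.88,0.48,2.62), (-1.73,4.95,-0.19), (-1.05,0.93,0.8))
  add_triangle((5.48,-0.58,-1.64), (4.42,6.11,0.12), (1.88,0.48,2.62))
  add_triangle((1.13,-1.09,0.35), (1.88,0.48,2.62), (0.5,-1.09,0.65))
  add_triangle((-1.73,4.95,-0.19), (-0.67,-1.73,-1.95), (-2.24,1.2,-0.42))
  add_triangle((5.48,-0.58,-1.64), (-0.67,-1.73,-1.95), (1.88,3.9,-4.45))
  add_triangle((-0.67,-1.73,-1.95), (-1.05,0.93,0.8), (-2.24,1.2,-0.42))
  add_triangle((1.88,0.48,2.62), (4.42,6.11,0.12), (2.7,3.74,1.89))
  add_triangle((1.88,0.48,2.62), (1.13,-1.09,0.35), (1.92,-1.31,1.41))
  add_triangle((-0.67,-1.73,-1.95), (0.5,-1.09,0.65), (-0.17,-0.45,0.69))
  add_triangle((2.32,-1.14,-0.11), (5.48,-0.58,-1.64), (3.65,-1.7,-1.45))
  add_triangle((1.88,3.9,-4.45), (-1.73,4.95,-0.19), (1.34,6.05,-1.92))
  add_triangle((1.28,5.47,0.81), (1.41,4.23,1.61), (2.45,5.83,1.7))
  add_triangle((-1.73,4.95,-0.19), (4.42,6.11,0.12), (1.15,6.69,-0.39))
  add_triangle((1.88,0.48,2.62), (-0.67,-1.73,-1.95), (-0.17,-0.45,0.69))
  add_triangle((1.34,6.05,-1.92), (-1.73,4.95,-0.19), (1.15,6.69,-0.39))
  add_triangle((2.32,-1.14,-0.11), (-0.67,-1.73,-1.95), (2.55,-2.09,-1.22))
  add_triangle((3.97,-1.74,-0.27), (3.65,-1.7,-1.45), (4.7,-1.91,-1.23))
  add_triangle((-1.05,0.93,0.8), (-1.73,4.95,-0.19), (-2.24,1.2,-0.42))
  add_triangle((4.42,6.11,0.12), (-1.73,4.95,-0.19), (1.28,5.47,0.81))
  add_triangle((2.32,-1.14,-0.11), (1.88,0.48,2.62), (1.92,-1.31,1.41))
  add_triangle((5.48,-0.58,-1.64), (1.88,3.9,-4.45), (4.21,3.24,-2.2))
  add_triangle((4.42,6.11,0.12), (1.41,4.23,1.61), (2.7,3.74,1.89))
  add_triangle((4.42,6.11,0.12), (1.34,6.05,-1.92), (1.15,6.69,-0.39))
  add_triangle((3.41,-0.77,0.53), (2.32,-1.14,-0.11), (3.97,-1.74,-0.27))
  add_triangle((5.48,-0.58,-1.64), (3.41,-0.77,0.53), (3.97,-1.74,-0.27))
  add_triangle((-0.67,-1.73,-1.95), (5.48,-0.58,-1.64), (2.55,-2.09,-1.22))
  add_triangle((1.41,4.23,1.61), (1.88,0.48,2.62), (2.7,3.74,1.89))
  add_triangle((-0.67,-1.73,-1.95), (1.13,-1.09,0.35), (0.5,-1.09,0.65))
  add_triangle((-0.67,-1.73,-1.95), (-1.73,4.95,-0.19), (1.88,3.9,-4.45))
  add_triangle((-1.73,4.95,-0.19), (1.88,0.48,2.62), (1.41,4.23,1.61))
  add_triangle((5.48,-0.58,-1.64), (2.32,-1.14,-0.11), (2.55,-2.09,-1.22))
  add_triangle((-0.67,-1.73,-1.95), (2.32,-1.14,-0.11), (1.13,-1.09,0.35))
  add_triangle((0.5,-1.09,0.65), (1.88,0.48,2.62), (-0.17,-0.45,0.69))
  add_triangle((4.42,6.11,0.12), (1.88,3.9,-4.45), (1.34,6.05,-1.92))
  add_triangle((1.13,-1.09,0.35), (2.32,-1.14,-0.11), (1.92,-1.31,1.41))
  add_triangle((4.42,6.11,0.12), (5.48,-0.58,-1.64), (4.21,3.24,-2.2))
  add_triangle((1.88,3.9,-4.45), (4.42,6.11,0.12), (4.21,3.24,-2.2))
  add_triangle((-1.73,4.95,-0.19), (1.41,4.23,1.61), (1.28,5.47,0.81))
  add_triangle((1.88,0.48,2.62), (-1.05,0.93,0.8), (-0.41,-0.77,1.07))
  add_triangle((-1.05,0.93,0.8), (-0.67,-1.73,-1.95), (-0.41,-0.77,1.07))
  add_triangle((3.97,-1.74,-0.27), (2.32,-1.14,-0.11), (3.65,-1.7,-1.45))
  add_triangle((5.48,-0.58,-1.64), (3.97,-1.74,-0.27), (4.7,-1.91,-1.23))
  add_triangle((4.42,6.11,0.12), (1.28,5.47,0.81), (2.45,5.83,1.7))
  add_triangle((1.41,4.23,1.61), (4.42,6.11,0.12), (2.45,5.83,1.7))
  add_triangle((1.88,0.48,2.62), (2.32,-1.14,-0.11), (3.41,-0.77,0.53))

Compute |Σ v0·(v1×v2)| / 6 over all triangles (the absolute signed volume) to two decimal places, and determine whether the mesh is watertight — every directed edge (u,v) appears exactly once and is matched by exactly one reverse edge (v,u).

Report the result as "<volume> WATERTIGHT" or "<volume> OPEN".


Per-triangle v0·(v1×v2)/6:
  t1: +0.6733
  t2: +1.0136
  t3: +2.1507
  t4: +2.9899
  t5: +18.2257
  t6: +0.4471
  t7: +2.6354
  t8: +14.4450
  t9: +0.5271
  t10: +2.8501
  t11: -0.1441
  t12: +0.3160
  t13: -0.9933
  t14: +7.7399
  t15: +0.6531
  t16: +1.7407
  t17: -0.5822
  t18: +4.4773
  t19: +0.2338
  t20: +0.1796
  t21: +1.4789
  t22: +4.5826
  t23: +1.1987
  t24: +9.5662
  t25: +3.0437
  t26: +6.0480
  t27: +0.0850
  t28: +1.5260
  t29: +2.8235
  t30: +1.9316
  t31: +0.4210
  t32: +9.9169
  t33: +3.2929
  t34: +1.3446
  t35: +0.7311
  t36: +0.3596
  t37: +12.0432
  t38: +0.2532
  t39: +10.5043
  t40: +10.7720
  t41: +2.2365
  t42: +1.0880
  t43: +0.7960
  t44: +0.1011
  t45: +0.9716
  t46: +3.0577
  t47: +0.0842
  t48: +0.5732
Σ = +150.4098 → |volume| = 150.41

Directed edges: 144 total, each appears once with its reverse present → watertight.

150.41 WATERTIGHT


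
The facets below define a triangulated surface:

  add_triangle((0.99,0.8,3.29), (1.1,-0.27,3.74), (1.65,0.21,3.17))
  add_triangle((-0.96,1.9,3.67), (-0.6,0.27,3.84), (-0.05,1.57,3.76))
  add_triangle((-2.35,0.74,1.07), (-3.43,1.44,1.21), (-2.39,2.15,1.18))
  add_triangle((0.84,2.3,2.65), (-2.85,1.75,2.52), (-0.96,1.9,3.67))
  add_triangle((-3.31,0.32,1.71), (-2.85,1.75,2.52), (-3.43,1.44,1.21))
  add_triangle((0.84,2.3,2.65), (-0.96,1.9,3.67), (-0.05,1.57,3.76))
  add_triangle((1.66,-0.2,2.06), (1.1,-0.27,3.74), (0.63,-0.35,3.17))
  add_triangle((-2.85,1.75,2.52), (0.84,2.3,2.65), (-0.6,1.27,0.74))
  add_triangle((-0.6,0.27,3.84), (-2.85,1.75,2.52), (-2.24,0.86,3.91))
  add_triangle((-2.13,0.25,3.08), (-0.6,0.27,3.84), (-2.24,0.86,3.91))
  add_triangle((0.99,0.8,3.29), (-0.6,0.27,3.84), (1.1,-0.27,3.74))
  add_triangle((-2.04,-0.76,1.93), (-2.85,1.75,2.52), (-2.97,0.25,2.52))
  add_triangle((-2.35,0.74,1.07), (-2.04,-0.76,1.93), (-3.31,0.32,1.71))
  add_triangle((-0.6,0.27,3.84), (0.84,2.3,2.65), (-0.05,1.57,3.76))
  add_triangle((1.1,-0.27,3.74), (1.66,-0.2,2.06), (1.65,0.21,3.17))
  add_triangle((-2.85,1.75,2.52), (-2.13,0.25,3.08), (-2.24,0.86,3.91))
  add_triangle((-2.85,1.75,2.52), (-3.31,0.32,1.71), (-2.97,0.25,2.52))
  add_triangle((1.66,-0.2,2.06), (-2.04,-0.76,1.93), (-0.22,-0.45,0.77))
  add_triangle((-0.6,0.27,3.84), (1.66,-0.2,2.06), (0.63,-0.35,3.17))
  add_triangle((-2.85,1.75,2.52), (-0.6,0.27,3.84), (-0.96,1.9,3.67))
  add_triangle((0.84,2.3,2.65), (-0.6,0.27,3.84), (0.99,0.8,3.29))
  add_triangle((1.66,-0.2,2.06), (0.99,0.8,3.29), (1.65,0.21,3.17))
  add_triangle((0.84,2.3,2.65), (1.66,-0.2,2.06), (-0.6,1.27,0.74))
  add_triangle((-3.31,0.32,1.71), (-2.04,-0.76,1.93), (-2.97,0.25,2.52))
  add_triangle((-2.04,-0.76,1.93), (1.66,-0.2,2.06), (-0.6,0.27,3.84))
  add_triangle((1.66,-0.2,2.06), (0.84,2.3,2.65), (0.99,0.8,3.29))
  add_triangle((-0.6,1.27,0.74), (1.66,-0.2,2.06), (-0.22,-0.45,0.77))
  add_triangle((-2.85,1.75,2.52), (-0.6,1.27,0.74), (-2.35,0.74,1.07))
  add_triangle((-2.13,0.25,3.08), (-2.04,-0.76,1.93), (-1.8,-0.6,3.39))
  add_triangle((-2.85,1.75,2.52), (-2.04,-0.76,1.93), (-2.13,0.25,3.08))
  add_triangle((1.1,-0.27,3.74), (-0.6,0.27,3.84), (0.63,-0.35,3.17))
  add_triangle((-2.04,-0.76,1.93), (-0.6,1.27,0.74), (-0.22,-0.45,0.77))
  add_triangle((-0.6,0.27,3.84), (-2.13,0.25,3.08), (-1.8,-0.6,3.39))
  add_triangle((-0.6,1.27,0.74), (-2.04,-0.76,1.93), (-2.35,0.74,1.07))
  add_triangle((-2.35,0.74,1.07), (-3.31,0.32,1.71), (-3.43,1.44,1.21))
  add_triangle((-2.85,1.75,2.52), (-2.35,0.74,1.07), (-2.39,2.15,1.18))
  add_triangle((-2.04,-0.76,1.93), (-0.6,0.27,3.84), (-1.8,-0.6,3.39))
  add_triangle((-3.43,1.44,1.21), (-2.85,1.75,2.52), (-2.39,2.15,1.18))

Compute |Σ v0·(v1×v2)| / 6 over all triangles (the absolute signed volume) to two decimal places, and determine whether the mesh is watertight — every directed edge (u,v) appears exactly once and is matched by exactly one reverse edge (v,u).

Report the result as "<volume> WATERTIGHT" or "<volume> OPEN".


18.41 WATERTIGHT

Per-triangle v0·(v1×v2)/6:
  t1: +0.4580
  t2: +0.8878
  t3: -0.2055
  t4: +1.6613
  t5: +1.0977
  t6: +0.8831
  t7: +0.0893
  t8: +1.1728
  t9: +0.7201
  t10: +0.5825
  t11: +1.1261
  t12: +0.1958
  t13: -0.1718
  t14: +0.3208
  t15: +0.3113
  t16: +0.6765
  t17: +0.8232
  t18: +0.2979
  t19: -0.4783
  t20: +2.1920
  t21: +1.5782
  t22: +0.0523
  t23: -0.4536
  t24: +0.5025
  t25: +1.5198
  t26: +0.9606
  t27: -0.5413
  t28: +0.3617
  t29: +0.5730
  t30: +1.0806
  t31: +0.2337
  t32: -0.3069
  t33: +0.9118
  t34: -0.6803
  t35: -0.0709
  t36: -0.6384
  t37: -0.2046
  t38: +0.8862
Σ = +18.4053 → |volume| = 18.41

Directed edges: 114 total, each appears once with its reverse present → watertight.


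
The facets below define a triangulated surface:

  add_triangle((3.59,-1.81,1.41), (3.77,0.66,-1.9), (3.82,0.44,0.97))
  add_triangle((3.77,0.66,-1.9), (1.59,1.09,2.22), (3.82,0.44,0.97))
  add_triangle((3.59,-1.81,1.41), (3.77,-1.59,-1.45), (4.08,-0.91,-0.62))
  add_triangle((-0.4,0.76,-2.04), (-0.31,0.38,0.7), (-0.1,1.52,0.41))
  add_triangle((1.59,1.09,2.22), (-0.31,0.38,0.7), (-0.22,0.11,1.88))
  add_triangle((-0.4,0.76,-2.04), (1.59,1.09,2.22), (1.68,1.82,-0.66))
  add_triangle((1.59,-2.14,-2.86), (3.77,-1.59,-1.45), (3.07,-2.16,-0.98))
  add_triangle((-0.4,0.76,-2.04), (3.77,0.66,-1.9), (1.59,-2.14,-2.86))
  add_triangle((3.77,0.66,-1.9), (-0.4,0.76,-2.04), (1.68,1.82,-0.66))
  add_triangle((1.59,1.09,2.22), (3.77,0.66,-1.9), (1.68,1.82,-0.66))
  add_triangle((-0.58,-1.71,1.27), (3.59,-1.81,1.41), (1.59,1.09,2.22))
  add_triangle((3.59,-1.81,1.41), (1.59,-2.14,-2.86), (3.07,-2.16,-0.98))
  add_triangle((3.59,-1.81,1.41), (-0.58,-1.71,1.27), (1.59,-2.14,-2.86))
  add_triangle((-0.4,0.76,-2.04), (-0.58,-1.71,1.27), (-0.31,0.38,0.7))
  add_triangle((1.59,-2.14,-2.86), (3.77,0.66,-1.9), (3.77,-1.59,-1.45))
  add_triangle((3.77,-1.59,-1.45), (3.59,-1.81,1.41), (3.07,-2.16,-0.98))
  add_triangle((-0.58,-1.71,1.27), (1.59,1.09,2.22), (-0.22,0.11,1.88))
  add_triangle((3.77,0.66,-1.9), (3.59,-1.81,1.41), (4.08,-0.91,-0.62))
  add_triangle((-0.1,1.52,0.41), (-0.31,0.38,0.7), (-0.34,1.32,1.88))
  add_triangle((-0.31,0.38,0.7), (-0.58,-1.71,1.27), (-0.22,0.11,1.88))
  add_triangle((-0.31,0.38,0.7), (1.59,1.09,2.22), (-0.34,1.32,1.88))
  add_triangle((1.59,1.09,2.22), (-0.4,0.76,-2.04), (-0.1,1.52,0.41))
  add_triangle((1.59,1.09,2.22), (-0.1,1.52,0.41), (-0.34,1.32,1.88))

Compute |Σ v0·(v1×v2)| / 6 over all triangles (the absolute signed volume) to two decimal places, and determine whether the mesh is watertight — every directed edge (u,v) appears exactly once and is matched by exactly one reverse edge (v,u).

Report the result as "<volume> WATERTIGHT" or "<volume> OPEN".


38.23 OPEN

Per-triangle v0·(v1×v2)/6:
  t1: +3.9733
  t2: +1.9108
  t3: +1.5982
  t4: +0.2151
  t5: +0.2651
  t6: +0.5614
  t7: +1.4077
  t8: +4.4798
  t9: +2.2465
  t10: +2.8015
  t11: +3.6069
  t12: +0.4740
  t13: +5.3742
  t14: +0.3687
  t15: +3.5942
  t16: +1.4799
  t17: +0.9044
  t18: +1.0850
  t19: +0.0717
  t20: +0.1733
  t21: +0.0965
  t22: +0.7743
  t23: +0.7651
Σ = +38.2276 → |volume| = 38.23

Directed edges: 69 total; 9 unmatched, e.g. (3.82,0.44,0.97)→(3.59,-1.81,1.41) → open.


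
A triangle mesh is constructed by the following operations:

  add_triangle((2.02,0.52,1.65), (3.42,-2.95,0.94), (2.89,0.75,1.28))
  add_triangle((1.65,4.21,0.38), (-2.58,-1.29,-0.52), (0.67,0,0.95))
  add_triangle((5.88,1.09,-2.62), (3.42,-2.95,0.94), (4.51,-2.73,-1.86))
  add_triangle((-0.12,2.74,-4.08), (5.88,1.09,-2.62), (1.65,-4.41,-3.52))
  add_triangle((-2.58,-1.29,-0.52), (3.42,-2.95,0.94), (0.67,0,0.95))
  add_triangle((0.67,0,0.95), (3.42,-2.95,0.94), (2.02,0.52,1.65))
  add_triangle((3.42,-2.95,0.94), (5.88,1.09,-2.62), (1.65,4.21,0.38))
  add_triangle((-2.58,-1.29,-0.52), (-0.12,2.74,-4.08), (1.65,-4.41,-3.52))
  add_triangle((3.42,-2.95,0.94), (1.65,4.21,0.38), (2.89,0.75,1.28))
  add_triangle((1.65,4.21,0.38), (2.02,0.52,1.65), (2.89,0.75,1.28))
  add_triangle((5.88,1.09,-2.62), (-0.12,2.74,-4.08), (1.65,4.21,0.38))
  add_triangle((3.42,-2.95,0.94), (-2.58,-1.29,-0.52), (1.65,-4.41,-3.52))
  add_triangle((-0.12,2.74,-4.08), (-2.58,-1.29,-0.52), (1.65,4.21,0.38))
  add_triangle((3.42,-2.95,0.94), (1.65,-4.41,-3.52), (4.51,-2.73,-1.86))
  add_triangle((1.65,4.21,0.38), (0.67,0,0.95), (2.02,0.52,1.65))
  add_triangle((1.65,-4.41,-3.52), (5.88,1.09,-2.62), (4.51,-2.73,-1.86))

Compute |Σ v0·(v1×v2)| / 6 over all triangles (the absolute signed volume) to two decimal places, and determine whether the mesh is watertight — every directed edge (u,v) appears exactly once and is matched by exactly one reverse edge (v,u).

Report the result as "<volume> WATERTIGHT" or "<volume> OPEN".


121.59 WATERTIGHT

Per-triangle v0·(v1×v2)/6:
  t1: +1.3973
  t2: +1.1931
  t3: +8.0853
  t4: +26.6415
  t5: +1.5969
  t6: +0.6270
  t7: +13.3438
  t8: +13.7683
  t9: +1.6953
  t10: +1.3752
  t11: +18.8337
  t12: +8.2841
  t13: +5.9606
  t14: +7.9046
  t15: +0.4570
  t16: +10.4233
Σ = +121.5870 → |volume| = 121.59

Directed edges: 48 total, each appears once with its reverse present → watertight.


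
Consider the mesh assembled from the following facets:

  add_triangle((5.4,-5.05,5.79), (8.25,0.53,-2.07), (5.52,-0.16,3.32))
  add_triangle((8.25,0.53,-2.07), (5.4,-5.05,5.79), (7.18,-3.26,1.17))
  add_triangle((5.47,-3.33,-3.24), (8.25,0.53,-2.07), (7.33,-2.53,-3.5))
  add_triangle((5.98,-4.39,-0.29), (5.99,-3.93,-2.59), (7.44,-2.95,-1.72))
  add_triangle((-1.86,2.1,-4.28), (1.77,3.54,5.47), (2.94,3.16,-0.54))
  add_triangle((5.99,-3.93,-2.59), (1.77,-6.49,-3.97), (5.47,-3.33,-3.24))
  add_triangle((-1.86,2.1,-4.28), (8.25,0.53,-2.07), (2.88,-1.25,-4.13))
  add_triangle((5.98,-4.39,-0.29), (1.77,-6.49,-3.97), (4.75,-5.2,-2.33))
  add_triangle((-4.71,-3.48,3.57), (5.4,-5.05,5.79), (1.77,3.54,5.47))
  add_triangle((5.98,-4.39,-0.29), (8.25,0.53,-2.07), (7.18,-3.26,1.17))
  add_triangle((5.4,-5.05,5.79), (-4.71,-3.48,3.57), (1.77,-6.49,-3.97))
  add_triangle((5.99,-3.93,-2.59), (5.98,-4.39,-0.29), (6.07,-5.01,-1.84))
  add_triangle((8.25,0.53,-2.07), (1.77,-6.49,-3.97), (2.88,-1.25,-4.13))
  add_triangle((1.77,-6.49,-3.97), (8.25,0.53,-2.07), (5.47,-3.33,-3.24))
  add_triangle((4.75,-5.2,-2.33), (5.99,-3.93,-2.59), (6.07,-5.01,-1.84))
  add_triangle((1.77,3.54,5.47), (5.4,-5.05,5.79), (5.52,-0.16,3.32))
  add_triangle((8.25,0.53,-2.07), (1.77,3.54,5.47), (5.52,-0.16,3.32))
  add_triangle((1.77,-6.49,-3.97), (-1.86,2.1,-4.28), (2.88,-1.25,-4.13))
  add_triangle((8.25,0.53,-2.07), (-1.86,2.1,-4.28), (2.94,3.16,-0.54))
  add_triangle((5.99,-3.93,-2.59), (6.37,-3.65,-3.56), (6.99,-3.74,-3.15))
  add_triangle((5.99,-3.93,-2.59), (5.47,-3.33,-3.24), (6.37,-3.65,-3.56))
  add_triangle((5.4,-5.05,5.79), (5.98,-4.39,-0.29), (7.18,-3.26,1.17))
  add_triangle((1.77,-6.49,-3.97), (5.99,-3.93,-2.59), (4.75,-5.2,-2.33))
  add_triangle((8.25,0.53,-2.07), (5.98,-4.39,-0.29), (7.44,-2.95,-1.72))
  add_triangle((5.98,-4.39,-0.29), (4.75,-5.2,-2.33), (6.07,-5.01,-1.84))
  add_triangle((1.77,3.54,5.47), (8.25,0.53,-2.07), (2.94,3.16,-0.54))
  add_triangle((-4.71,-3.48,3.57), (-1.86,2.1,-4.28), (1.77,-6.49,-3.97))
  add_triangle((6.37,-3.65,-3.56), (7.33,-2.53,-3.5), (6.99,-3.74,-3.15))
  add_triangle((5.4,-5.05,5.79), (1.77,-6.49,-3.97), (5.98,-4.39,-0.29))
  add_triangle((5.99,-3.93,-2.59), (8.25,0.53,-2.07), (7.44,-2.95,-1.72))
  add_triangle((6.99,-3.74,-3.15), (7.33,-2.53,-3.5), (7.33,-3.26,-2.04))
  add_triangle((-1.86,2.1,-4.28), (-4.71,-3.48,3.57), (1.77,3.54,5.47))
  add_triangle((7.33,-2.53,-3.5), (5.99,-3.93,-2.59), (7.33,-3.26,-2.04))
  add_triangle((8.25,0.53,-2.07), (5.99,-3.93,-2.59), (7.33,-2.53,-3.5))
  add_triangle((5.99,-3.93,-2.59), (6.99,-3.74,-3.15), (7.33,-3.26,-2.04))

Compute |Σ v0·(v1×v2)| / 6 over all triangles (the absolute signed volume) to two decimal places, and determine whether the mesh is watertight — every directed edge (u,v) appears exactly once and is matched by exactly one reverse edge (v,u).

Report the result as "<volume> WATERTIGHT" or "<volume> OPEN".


Per-triangle v0·(v1×v2)/6:
  t1: +29.8590
  t2: +14.5076
  t3: -0.7012
  t4: +5.1236
  t5: +15.3484
  t6: +5.4821
  t7: +19.7646
  t8: +4.2309
  t9: +65.6547
  t10: +13.3131
  t11: +79.1481
  t12: +1.9895
  t13: +23.9823
  t14: +0.8905
  t15: +1.9153
  t16: +28.2326
  t17: +26.3509
  t18: +19.9688
  t19: +19.9949
  t20: +0.6131
  t21: +0.2541
  t22: +13.7723
  t23: +5.1969
  t24: +4.7419
  t25: +1.4796
  t26: +23.2296
  t27: +41.9972
  t28: +1.1733
  t29: +35.5116
  t30: +5.9945
  t31: +2.2002
  t32: +28.5475
  t33: -3.0811
  t34: +5.3681
  t35: +1.1513
Σ = +543.2058 → |volume| = 543.21

Directed edges: 105 total; 3 unmatched, e.g. (7.33,-2.53,-3.5)→(5.47,-3.33,-3.24) → open.

543.21 OPEN


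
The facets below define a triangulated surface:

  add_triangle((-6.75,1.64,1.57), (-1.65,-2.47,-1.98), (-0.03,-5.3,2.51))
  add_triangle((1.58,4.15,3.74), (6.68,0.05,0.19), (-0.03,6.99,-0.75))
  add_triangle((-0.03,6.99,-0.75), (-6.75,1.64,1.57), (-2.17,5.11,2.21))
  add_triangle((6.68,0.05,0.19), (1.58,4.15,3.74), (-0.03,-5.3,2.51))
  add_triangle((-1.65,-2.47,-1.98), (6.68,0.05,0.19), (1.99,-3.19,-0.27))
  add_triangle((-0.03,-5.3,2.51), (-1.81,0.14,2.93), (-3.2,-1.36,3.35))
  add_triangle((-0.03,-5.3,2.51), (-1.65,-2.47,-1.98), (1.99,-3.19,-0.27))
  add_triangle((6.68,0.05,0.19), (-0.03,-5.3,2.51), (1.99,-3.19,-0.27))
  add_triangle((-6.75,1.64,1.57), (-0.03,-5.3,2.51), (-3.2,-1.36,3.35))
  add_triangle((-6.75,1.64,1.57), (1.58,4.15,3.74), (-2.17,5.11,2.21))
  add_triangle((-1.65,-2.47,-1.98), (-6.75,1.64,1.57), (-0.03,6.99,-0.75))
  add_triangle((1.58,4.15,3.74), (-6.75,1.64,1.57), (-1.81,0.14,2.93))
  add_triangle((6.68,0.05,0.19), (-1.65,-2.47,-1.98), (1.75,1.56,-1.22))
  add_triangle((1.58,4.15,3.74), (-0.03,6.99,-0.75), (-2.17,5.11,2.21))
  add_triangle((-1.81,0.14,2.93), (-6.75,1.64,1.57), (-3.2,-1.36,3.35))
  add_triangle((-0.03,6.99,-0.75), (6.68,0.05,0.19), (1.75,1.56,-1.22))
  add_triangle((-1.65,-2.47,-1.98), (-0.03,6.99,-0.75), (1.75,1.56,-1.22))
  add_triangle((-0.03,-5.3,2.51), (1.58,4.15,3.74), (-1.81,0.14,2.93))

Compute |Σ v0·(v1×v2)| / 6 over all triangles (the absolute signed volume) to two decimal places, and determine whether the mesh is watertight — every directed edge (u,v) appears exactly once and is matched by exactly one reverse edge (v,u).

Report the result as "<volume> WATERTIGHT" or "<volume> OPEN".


247.49 WATERTIGHT

Per-triangle v0·(v1×v2)/6:
  t1: +22.1975
  t2: +32.2081
  t3: +17.2986
  t4: +33.3703
  t5: +6.0038
  t6: +4.1210
  t7: +8.1604
  t8: +10.8861
  t9: +9.5389
  t10: +12.4787
  t11: +21.0136
  t12: +14.1827
  t13: +6.8035
  t14: +15.6081
  t15: +5.1546
  t16: +8.5918
  t17: +6.6309
  t18: +13.2456
Σ = +247.4942 → |volume| = 247.49

Directed edges: 54 total, each appears once with its reverse present → watertight.


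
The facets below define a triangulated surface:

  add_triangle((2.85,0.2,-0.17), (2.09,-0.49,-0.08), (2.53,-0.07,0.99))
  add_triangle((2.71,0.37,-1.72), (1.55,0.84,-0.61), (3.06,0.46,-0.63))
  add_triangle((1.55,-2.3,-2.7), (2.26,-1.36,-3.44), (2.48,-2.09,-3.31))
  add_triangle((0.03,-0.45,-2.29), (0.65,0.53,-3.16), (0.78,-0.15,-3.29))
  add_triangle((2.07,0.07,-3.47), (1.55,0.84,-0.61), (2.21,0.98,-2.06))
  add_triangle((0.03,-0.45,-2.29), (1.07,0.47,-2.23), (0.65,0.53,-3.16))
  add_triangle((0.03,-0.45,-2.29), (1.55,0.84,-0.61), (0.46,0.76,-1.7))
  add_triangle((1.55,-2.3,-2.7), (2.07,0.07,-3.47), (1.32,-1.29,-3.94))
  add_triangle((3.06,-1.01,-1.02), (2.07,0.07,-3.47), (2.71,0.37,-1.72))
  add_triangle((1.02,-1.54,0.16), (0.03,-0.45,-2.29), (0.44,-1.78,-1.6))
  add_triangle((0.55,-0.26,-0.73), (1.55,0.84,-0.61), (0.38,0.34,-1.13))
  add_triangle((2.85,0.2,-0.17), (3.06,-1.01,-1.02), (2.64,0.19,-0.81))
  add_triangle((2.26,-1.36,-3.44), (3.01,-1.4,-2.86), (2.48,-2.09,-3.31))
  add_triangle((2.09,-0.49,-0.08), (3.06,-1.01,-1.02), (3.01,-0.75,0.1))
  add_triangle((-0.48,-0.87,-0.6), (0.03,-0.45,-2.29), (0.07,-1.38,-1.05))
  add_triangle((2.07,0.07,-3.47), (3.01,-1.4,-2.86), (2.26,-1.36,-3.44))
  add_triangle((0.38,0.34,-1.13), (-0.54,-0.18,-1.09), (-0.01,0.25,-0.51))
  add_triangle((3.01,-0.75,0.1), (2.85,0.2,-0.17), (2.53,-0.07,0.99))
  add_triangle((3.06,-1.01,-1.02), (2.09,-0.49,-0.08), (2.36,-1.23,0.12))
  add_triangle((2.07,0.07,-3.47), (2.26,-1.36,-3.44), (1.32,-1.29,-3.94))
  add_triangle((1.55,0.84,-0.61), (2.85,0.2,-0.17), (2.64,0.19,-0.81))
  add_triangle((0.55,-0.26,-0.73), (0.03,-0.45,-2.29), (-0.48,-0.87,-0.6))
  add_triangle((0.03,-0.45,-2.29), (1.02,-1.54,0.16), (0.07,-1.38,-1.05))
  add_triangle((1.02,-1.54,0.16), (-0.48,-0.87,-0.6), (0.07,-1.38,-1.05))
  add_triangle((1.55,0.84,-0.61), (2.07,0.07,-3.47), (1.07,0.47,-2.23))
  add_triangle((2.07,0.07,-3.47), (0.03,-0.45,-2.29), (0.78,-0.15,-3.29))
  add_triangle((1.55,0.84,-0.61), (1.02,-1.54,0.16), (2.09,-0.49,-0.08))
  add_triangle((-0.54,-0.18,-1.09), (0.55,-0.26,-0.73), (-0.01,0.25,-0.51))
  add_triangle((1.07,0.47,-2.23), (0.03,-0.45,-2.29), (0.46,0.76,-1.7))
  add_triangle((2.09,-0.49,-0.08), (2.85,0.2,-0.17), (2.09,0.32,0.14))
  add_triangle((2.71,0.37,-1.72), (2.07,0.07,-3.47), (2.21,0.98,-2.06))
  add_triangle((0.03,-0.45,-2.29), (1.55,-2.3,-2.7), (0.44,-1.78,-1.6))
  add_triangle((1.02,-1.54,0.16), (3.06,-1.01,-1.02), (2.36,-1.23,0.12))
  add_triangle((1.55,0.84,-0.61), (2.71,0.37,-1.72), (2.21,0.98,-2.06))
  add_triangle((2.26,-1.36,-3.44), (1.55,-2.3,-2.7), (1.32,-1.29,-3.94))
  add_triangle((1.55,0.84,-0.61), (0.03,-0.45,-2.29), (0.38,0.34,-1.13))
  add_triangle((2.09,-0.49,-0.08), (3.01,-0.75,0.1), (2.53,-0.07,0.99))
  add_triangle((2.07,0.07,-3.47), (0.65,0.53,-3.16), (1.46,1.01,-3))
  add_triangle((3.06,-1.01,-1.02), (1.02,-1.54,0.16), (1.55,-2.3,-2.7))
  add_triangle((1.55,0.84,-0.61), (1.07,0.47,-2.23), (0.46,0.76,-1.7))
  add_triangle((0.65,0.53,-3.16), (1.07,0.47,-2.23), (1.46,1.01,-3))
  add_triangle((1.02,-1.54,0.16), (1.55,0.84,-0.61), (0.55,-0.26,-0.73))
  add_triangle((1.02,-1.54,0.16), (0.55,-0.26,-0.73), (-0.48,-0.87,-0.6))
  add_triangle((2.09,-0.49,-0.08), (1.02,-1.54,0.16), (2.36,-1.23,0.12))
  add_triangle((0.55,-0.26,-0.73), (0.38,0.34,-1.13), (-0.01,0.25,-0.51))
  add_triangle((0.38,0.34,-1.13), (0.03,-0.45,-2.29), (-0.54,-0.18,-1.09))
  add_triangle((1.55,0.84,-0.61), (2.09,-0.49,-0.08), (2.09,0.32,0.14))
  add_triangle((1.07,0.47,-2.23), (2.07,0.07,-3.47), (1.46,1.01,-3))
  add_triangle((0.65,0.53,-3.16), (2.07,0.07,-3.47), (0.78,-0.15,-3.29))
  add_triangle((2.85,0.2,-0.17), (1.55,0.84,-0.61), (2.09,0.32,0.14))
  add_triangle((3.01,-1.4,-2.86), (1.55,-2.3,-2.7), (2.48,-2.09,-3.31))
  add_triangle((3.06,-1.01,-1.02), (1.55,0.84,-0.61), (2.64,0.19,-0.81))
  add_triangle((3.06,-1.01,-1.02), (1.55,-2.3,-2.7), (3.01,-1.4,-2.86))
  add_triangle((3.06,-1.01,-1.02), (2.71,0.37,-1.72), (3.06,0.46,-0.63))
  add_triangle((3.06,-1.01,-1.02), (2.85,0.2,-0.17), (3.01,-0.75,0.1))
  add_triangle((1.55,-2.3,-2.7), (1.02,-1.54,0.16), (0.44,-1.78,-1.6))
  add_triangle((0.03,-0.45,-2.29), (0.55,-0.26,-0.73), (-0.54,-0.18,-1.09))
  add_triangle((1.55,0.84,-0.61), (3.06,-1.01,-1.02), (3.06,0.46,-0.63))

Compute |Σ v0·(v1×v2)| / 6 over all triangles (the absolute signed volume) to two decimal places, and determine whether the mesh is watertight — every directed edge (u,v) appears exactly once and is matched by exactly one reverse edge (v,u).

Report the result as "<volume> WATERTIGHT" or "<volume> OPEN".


Per-triangle v0·(v1×v2)/6:
  t1: -0.3398
  t2: +0.3653
  t3: +0.3161
  t4: +0.2084
  t5: -0.1741
  t6: -0.2462
  t7: -0.4835
  t8: -1.3550
  t9: +1.4791
  t10: -0.3204
  t11: -0.1591
  t12: +0.3815
  t13: +0.4596
  t14: -0.0359
  t15: +0.2347
  t16: +0.9026
  t17: +0.0338
  t18: +0.4881
  t19: +0.2343
  t20: +1.0164
  t21: +0.2255
  t22: -0.1768
  t23: +0.4241
  t24: +0.1740
  t25: +0.4161
  t26: +0.1722
  t27: -0.1661
  t28: -0.0615
  t29: +0.2829
  t30: +0.0837
  t31: +0.7237
  t32: +0.5642
  t33: +0.4414
  t34: +0.3011
  t35: +0.9307
  t36: +0.1970
  t37: -0.0560
  t38: +0.5893
  t39: +1.7960
  t40: +0.2818
  t41: -0.1206
  t42: -0.3586
  t43: -0.2722
  t44: -0.0484
  t45: -0.0109
  t46: +0.1237
  t47: -0.2476
  t48: -0.0619
  t49: +0.4734
  t50: +0.1345
  t51: +0.1788
  t52: +0.0988
  t53: +1.2408
  t54: +0.8638
  t55: +0.5450
  t56: +0.5696
  t57: +0.0176
  t58: -0.3388
Σ = +12.9361 → |volume| = 12.94

Directed edges: 174 total; 6 unmatched, e.g. (1.55,-2.3,-2.7)→(2.07,0.07,-3.47) → open.

12.94 OPEN


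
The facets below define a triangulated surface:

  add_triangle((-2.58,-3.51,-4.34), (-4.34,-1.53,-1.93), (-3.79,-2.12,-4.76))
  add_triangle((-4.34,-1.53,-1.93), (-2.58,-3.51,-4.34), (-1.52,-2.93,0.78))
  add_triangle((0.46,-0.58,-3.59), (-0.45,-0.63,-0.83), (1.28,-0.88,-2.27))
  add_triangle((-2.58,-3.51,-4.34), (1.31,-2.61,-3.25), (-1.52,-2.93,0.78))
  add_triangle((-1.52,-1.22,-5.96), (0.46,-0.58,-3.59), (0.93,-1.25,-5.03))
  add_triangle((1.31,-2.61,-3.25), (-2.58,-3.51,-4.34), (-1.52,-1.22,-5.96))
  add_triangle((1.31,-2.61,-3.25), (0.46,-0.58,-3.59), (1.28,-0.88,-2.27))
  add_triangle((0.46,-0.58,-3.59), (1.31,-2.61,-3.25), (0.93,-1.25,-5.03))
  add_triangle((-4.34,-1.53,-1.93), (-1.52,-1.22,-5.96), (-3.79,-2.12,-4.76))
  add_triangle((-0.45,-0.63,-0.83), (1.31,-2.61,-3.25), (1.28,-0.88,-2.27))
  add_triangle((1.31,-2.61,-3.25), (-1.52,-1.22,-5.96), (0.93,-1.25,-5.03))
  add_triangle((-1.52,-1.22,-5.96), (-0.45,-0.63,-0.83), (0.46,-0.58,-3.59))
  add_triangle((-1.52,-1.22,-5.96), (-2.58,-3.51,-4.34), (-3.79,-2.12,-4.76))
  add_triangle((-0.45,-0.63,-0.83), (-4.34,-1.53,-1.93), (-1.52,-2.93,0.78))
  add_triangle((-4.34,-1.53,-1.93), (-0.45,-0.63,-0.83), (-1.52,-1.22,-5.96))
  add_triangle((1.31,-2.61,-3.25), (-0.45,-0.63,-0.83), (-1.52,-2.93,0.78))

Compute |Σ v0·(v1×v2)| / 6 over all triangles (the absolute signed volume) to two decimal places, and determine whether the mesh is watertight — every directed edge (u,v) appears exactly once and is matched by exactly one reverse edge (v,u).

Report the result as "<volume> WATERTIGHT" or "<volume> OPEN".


Per-triangle v0·(v1×v2)/6:
  t1: +3.9730
  t2: +8.2676
  t3: -0.4643
  t4: +8.3239
  t5: +0.6415
  t6: +8.4157
  t7: +0.9595
  t8: -0.1223
  t9: +1.4746
  t10: -0.4080
  t11: +3.8065
  t12: -0.5920
  t13: +5.0319
  t14: -1.5872
  t15: -1.4899
  t16: -1.5352
Σ = +34.6952 → |volume| = 34.70

Directed edges: 48 total, each appears once with its reverse present → watertight.

34.70 WATERTIGHT


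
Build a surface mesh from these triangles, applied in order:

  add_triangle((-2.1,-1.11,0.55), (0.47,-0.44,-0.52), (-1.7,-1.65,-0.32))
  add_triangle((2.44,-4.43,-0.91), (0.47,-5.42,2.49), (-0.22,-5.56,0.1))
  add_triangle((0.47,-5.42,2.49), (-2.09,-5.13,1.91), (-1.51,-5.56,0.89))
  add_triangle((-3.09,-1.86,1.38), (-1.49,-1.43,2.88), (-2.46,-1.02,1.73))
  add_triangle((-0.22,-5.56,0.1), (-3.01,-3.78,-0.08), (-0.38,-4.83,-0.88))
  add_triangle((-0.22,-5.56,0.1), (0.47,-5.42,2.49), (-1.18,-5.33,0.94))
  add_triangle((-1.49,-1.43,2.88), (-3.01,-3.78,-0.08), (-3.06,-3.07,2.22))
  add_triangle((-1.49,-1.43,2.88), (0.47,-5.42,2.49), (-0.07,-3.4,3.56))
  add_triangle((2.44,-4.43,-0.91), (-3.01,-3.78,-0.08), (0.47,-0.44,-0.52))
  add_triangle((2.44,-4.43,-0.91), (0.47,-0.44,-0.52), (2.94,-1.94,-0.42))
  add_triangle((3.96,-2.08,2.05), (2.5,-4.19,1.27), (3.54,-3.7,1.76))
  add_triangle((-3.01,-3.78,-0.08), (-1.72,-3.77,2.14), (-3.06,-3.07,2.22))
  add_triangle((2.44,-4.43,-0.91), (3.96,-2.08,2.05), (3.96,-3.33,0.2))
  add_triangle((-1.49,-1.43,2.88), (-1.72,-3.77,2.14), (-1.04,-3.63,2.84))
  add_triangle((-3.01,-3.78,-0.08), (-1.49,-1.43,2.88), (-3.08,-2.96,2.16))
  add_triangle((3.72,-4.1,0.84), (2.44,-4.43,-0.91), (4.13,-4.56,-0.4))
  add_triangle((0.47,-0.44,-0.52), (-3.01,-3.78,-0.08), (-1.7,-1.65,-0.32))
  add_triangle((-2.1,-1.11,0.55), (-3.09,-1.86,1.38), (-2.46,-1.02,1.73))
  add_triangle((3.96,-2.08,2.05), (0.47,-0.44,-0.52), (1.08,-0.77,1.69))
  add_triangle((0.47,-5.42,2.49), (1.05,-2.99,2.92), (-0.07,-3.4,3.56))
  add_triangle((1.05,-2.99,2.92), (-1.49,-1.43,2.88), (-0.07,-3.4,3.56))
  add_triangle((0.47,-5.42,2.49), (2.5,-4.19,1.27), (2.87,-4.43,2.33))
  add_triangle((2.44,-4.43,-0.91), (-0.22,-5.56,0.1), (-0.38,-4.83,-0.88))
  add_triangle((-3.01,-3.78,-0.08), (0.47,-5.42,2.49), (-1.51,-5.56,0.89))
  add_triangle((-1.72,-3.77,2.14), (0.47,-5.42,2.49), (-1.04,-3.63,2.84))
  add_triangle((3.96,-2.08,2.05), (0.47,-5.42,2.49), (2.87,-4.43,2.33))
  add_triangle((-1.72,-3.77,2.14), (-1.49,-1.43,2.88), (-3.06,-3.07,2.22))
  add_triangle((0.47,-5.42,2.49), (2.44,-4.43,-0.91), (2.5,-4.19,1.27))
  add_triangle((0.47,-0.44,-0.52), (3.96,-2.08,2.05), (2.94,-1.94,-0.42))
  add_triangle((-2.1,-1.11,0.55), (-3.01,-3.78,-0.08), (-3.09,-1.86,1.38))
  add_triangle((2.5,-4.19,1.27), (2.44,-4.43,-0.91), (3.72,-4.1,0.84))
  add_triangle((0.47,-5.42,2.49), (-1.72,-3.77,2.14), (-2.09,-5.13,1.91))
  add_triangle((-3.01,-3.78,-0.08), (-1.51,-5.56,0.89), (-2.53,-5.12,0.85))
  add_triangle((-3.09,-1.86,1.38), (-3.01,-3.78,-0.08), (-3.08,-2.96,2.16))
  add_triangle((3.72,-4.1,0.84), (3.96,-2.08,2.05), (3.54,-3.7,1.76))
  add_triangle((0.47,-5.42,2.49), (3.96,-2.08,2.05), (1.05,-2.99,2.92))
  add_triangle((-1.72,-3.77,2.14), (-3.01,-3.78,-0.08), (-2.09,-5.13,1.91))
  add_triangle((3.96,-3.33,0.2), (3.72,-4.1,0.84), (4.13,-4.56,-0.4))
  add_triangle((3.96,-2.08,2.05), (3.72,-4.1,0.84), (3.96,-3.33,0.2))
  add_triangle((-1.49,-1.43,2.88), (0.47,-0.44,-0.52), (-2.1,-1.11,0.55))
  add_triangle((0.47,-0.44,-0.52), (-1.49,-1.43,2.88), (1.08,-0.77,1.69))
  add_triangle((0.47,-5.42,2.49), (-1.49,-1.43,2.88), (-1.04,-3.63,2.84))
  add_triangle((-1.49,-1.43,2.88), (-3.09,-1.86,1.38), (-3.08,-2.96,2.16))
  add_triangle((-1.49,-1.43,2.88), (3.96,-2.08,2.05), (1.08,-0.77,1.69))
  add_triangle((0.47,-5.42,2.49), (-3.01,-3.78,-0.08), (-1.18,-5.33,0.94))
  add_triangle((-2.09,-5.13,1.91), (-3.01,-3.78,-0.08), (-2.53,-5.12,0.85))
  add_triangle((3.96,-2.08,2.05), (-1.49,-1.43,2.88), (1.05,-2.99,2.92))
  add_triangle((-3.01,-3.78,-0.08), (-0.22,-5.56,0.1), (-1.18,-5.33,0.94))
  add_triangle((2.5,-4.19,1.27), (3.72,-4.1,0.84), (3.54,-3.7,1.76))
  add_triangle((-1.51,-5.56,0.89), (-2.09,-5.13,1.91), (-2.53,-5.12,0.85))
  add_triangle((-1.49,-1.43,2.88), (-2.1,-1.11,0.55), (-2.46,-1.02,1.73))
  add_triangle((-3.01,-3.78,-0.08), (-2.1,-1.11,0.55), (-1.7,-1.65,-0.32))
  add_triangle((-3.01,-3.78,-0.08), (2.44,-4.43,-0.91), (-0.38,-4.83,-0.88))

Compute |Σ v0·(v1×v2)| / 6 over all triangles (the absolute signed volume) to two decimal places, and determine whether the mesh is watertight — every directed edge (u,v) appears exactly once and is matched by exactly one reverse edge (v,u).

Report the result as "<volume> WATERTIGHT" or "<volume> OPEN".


Per-triangle v0·(v1×v2)/6:
  t1: -0.0800
  t2: +6.4260
  t3: +3.0070
  t4: +0.6989
  t5: +2.5369
  t6: +2.6840
  t7: -0.6226
  t8: +2.1804
  t9: +1.4981
  t10: +0.5900
  t11: +0.1084
  t12: +2.7061
  t13: -2.0513
  t14: +1.2109
  t15: +0.8336
  t16: +1.4309
  t17: +0.2716
  t18: +0.1421
  t19: -0.2463
  t20: +1.9368
  t21: +0.6966
  t22: +2.0397
  t23: +2.5164
  t24: -1.7491
  t25: +1.6684
  t26: +1.4510
  t27: +1.9052
  t28: +4.4683
  t29: -0.0482
  t30: +0.5062
  t31: +2.0609
  t32: +1.7604
  t33: +0.7793
  t34: +1.6064
  t35: +1.2162
  t36: +4.4980
  t37: +1.1596
  t38: +0.8582
  t39: +1.7246
  t40: -0.6892
  t41: -0.6616
  t42: +1.0113
  t43: +1.0460
  t44: +1.1630
  t45: +1.8540
  t46: +0.7629
  t47: +2.4061
  t48: +2.3704
  t49: +0.9426
  t50: +1.1301
  t51: -0.4884
  t52: +0.3579
  t53: -1.1417
Σ = +64.4430 → |volume| = 64.44

Directed edges: 159 total; 9 unmatched, e.g. (2.94,-1.94,-0.42)→(2.44,-4.43,-0.91) → open.

64.44 OPEN


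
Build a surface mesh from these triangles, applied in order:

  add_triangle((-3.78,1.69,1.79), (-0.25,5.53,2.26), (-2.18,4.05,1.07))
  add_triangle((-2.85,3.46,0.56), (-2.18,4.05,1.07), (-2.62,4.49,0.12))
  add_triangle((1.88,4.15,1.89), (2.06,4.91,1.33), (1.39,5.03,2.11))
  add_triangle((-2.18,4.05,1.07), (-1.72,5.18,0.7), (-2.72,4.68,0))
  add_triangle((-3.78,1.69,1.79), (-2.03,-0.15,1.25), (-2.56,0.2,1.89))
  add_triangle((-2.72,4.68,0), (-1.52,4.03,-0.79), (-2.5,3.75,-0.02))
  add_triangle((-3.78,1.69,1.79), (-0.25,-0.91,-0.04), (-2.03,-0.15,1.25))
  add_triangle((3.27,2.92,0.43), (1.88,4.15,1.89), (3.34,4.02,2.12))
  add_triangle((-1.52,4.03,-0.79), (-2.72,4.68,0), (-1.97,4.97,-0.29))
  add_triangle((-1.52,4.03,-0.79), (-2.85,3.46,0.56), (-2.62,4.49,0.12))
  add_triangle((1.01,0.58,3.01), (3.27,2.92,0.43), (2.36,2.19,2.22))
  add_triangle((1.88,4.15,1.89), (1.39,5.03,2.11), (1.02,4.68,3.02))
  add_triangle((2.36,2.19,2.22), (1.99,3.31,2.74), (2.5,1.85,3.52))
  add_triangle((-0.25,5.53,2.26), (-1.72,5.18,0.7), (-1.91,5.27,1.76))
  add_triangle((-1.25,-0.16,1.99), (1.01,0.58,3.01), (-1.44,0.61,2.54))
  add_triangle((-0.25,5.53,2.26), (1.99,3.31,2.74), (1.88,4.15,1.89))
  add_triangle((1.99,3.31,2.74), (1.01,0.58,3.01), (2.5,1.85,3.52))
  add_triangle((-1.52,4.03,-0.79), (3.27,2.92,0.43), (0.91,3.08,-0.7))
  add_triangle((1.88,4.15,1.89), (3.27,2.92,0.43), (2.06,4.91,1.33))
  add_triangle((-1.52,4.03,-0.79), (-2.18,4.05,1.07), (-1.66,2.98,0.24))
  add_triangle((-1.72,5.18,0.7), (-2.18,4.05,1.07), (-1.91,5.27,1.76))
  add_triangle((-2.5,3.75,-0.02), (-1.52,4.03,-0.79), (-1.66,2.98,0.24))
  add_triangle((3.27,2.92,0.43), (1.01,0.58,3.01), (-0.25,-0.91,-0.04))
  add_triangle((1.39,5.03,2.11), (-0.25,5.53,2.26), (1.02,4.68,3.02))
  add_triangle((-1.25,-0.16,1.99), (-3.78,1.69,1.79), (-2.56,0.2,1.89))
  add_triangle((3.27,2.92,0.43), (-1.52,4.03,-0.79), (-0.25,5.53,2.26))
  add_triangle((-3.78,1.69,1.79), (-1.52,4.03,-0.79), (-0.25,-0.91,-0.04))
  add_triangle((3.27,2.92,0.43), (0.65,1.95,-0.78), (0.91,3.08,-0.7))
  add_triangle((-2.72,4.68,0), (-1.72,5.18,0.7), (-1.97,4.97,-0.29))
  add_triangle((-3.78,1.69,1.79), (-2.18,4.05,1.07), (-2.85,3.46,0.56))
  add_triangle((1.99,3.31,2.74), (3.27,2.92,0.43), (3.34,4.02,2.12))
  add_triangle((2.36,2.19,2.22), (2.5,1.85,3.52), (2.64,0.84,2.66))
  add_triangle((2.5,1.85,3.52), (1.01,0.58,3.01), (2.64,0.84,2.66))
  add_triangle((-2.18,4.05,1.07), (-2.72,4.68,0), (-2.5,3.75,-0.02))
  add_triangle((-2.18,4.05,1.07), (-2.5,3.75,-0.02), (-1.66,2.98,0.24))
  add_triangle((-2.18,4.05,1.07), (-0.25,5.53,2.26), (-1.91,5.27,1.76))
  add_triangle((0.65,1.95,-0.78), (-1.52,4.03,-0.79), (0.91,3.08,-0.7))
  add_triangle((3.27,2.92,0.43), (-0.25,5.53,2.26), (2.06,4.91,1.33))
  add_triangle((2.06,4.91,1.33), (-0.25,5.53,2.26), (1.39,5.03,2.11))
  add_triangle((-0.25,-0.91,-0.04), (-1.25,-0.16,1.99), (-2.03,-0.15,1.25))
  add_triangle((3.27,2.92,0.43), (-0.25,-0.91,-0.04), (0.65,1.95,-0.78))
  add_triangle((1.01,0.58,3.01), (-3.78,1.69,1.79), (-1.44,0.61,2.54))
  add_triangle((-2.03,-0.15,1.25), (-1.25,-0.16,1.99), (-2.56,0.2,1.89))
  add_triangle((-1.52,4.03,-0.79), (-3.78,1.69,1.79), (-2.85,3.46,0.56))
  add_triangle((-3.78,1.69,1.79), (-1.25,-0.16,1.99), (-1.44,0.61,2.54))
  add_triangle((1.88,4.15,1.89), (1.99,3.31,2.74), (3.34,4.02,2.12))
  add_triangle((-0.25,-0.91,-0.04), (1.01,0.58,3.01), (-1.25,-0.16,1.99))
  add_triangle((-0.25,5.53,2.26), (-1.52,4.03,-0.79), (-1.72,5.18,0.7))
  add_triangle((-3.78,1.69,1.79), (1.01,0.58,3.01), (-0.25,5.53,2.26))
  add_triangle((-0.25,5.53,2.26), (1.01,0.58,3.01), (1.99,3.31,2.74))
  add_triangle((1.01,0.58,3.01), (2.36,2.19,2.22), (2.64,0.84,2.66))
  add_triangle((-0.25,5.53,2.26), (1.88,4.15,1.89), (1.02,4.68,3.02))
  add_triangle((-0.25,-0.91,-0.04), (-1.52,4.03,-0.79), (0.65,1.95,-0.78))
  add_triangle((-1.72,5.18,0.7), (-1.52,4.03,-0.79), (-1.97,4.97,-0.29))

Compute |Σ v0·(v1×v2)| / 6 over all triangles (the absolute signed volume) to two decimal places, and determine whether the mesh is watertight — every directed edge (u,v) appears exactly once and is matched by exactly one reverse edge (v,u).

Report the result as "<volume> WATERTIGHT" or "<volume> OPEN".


57.32 OPEN

Per-triangle v0·(v1×v2)/6:
  t1: +4.0207
  t2: +0.6622
  t3: +0.5364
  t4: +0.9822
  t5: +0.2798
  t6: +0.2103
  t7: +0.2914
  t8: +1.3348
  t9: +0.3800
  t10: +0.2673
  t11: +0.4645
  t12: +0.6837
  t13: +0.8329
  t14: +1.6441
  t15: +0.7409
  t16: +2.2611
  t17: +1.2114
  t18: +1.6774
  t19: +1.3226
  t20: -0.3099
  t21: +0.6833
  t22: -0.3435
  t23: +1.0781
  t24: +1.5891
  t25: +0.5250
  t26: +8.5824
  t27: +1.3062
  t28: +0.4577
  t29: +0.7935
  t30: +1.5817
  t31: -0.0030
  t32: +0.7071
  t33: +0.8105
  t34: +0.2648
  t35: -0.1397
  t36: -0.1769
  t37: +0.4639
  t38: -0.5161
  t39: +1.1229
  t40: +0.3725
  t41: +0.3293
  t42: +1.2818
  t43: +0.1678
  t44: +0.4124
  t45: +0.8117
  t46: +1.1968
  t47: +0.8036
  t48: +1.5901
  t49: +10.5154
  t50: +4.1435
  t51: -1.2795
  t52: -1.8901
  t53: +0.3617
  t54: +0.2174
Σ = +57.3155 → |volume| = 57.32

Directed edges: 162 total; 6 unmatched, e.g. (-2.18,4.05,1.07)→(-2.62,4.49,0.12) → open.
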